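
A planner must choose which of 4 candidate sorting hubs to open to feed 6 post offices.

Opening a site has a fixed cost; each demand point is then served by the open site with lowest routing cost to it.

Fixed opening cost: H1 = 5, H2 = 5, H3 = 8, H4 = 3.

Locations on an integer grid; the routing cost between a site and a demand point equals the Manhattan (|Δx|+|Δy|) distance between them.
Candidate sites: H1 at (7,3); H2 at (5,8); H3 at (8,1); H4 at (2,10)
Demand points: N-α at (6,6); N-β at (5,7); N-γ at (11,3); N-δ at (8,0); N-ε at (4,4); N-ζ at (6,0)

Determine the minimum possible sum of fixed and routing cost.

Open {H1, H2}: assign each demand point to its cheapest open site.
  N-α→H2 3, N-β→H2 1, N-γ→H1 4, N-δ→H1 4, N-ε→H1 4, N-ζ→H1 4
  routing cost 20, fixed 10 → total 30.
Compare {H1}: routing cost 26 + fixed 5 = 31.
Compare {H2, H3}: routing cost 18 + fixed 13 = 31.
Compare {H1, H2, H4}: routing cost 20 + fixed 13 = 33.
All other subsets cost ≥ 31. Minimum total cost: 30.

30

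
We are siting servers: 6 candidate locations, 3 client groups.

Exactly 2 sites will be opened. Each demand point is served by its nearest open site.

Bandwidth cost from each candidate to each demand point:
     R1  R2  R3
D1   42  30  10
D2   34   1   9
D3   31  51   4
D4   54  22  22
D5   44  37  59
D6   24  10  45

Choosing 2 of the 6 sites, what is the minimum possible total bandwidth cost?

34

Open {D2, D6}.
  R1→D6 24, R2→D2 1, R3→D2 9  ⇒ total 34.
Compare {D2, D3}: total 36.
Compare {D3, D6}: total 38.
No size-2 selection does better; minimum is 34.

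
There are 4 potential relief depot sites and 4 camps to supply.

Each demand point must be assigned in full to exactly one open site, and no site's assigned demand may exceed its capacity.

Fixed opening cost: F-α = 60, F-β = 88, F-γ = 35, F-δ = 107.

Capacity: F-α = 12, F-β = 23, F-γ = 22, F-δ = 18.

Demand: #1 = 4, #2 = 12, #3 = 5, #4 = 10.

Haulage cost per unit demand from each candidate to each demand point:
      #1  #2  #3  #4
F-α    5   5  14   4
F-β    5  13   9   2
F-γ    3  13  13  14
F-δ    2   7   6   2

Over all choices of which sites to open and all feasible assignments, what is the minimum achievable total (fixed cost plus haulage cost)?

Open {F-α, F-β}; cheapest assignment that respects the capacities:
  F-α (cap 12, load 12): #2 — cost 12×5 = 60
  F-β (cap 23, load 19): #1, #3, #4 — cost 4×5 + 5×9 + 10×2 = 85
  Shipping 145, fixed 148 → total 293.
  Any other capacity-feasible assignment to {F-α, F-β} ships for at least 145.
Compare {F-α, F-β, F-γ}: its best feasible assignment gives total 320.
Compare {F-α, F-γ, F-δ}: its best feasible assignment gives total 324.
Every other set of open sites that can feasibly serve all demand totals ≥ 320 even under its best assignment. Minimum: 293.

293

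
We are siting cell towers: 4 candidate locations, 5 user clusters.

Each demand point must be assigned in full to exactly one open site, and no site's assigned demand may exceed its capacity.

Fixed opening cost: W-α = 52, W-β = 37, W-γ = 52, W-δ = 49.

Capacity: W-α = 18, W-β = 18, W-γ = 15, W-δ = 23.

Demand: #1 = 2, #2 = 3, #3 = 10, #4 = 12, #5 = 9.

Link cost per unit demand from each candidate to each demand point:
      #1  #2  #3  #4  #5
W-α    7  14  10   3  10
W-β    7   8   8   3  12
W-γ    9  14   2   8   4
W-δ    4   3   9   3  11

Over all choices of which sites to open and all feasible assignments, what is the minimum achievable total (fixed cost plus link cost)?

306

Open {W-γ, W-δ}; cheapest assignment that respects the capacities:
  W-γ (cap 15, load 13): #2, #3 — cost 3×14 + 10×2 = 62
  W-δ (cap 23, load 23): #1, #4, #5 — cost 2×4 + 12×3 + 9×11 = 143
  Shipping 205, fixed 101 → total 306.
  Any other capacity-feasible assignment to {W-γ, W-δ} ships for at least 205.
Compare {W-β, W-γ, W-δ}: its best feasible assignment gives total 307.
Compare {W-α, W-γ, W-δ}: its best feasible assignment gives total 316.
Every other set of open sites that can feasibly serve all demand totals ≥ 307 even under its best assignment. Minimum: 306.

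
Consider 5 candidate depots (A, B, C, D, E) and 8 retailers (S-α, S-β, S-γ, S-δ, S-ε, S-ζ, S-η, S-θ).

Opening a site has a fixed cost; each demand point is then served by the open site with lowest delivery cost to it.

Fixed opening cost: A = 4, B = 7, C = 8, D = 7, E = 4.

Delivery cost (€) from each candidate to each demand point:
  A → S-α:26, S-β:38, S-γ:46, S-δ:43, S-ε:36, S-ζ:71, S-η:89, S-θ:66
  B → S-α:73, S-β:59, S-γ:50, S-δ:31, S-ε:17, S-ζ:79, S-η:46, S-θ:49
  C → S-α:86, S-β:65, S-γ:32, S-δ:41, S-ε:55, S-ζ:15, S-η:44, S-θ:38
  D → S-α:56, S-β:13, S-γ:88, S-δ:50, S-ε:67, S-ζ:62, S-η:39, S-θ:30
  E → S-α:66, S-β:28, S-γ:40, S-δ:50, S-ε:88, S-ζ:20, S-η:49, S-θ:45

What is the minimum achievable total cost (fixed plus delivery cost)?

229

Open {A, B, C, D}: assign each demand point to its cheapest open site.
  S-α→A 26, S-β→D 13, S-γ→C 32, S-δ→B 31, S-ε→B 17, S-ζ→C 15, S-η→D 39, S-θ→D 30
  delivery cost 203, fixed 26 → total 229.
Compare {A, B, C, D, E}: delivery cost 203 + fixed 30 = 233.
Compare {A, B, D, E}: delivery cost 216 + fixed 22 = 238.
Compare {A, C, D}: delivery cost 232 + fixed 19 = 251.
All other subsets cost ≥ 233. Minimum total cost: 229.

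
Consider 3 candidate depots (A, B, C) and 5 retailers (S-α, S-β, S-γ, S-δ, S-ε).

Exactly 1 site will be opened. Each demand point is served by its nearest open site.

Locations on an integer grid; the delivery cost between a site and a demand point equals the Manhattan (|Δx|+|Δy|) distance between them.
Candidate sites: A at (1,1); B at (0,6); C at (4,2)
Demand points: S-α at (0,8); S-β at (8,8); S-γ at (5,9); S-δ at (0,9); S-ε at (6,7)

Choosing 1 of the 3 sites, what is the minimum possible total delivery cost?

Open {B}.
  S-α→B 2, S-β→B 10, S-γ→B 8, S-δ→B 3, S-ε→B 7  ⇒ total 30.
Compare {C}: total 46.
Compare {A}: total 54.

30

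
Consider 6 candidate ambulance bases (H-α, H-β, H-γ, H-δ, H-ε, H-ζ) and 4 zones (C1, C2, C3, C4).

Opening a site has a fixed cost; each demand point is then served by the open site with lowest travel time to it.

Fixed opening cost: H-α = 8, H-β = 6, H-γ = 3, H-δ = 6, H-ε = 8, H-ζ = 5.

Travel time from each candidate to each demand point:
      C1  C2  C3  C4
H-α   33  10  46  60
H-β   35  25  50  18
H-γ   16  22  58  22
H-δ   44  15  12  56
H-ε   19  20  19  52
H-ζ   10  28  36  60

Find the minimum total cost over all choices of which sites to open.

Open {H-β, H-δ, H-ζ}: assign each demand point to its cheapest open site.
  C1→H-ζ 10, C2→H-δ 15, C3→H-δ 12, C4→H-β 18
  travel time 55, fixed 17 → total 72.
Compare {H-γ, H-δ, H-ζ}: travel time 59 + fixed 14 = 73.
Compare {H-γ, H-δ}: travel time 65 + fixed 9 = 74.
Compare {H-α, H-β, H-δ, H-ζ}: travel time 50 + fixed 25 = 75.
All other subsets cost ≥ 73. Minimum total cost: 72.

72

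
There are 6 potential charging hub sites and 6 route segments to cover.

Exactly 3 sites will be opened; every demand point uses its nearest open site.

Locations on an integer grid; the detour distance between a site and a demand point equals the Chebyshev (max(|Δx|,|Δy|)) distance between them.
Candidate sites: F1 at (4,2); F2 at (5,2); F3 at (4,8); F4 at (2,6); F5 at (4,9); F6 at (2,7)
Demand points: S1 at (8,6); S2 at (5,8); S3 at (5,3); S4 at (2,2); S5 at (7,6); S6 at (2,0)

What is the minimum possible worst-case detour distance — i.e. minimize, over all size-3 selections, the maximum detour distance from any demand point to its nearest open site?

Open {F1, F2, F3}.
  Farthest demand point is S1 at detour distance 4 (to F1); all others are ≤ 4.
With {F1, F2, F4} the worst case is 4.
With {F1, F2, F5} the worst case is 4.
No size-3 selection achieves below 4.

4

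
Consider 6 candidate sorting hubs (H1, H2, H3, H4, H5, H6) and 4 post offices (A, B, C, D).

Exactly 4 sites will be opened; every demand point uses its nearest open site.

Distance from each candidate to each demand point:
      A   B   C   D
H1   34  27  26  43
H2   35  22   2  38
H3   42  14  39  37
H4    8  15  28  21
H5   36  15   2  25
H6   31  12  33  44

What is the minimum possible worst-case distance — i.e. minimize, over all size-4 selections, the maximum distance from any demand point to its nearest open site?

21

Open {H1, H2, H3, H4}.
  Farthest demand point is D at distance 21 (to H4); all others are ≤ 21.
With {H1, H2, H4, H5} the worst case is 21.
With {H1, H2, H4, H6} the worst case is 21.
No size-4 selection achieves below 21.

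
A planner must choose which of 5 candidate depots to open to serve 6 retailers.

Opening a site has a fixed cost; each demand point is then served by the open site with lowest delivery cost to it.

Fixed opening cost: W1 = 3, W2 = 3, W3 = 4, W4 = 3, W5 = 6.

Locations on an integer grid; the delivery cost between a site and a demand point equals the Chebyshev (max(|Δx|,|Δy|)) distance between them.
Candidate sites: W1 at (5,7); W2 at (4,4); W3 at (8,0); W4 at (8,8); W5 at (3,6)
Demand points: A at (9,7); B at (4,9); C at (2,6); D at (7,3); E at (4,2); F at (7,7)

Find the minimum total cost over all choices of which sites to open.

19

Open {W2, W4}: assign each demand point to its cheapest open site.
  A→W4 1, B→W4 4, C→W2 2, D→W2 3, E→W2 2, F→W4 1
  delivery cost 13, fixed 6 → total 19.
Compare {W1, W2, W4}: delivery cost 11 + fixed 9 = 20.
Compare {W1, W2}: delivery cost 15 + fixed 6 = 21.
Compare {W1, W4}: delivery cost 16 + fixed 6 = 22.
All other subsets cost ≥ 20. Minimum total cost: 19.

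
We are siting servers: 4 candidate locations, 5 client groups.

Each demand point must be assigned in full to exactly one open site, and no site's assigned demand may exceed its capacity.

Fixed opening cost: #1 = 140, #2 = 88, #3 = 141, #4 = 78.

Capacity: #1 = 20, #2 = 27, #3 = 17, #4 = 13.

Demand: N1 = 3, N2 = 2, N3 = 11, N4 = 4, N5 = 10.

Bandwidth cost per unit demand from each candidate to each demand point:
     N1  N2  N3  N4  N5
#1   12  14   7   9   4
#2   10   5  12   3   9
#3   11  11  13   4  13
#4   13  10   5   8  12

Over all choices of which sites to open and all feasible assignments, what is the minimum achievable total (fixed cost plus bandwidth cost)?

363

Open {#2, #4}; cheapest assignment that respects the capacities:
  #2 (cap 27, load 19): N1, N2, N4, N5 — cost 3×10 + 2×5 + 4×3 + 10×9 = 142
  #4 (cap 13, load 11): N3 — cost 11×5 = 55
  Shipping 197, fixed 166 → total 363.
  Any other capacity-feasible assignment to {#2, #4} ships for at least 197.
Compare {#1, #4}: its best feasible assignment gives total 405.
Compare {#1, #2}: its best feasible assignment gives total 447.
Every other set of open sites that can feasibly serve all demand totals ≥ 405 even under its best assignment. Minimum: 363.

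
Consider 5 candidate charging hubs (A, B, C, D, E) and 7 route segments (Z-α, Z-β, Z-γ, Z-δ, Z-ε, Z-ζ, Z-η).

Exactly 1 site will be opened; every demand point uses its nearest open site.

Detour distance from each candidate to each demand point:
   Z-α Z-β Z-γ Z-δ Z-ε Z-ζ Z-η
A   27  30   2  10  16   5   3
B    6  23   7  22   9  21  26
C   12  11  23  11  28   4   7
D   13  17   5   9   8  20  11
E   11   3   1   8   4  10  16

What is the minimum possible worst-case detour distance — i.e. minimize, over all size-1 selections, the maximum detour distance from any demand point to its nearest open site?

Open {E}.
  Farthest demand point is Z-η at detour distance 16 (to E); all others are ≤ 16.
With {D} the worst case is 20.
With {B} the worst case is 26.
No size-1 selection achieves below 16.

16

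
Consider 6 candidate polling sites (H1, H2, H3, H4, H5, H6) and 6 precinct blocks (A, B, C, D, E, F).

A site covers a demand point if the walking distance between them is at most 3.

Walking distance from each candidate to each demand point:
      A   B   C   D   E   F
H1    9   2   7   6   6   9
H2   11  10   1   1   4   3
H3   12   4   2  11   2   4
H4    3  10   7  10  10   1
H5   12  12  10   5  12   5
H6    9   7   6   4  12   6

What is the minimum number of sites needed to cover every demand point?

4

Coverage sets (demand points within 3 of each site):
  H1: {B}
  H2: {C, D, F}
  H3: {C, E}
  H4: {A, F}
  H5: {}
  H6: {}
No 3 sites suffice: every size-3 union leaves at least one demand point uncovered.
But {H1, H2, H3, H4} covers everything, so the minimum is 4.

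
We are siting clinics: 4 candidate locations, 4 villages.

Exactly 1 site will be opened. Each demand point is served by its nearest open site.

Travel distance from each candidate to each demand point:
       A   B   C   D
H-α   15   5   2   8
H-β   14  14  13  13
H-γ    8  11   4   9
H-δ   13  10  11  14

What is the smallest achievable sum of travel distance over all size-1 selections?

Open {H-α}.
  A→H-α 15, B→H-α 5, C→H-α 2, D→H-α 8  ⇒ total 30.
Compare {H-γ}: total 32.
Compare {H-δ}: total 48.
No size-1 selection does better; minimum is 30.

30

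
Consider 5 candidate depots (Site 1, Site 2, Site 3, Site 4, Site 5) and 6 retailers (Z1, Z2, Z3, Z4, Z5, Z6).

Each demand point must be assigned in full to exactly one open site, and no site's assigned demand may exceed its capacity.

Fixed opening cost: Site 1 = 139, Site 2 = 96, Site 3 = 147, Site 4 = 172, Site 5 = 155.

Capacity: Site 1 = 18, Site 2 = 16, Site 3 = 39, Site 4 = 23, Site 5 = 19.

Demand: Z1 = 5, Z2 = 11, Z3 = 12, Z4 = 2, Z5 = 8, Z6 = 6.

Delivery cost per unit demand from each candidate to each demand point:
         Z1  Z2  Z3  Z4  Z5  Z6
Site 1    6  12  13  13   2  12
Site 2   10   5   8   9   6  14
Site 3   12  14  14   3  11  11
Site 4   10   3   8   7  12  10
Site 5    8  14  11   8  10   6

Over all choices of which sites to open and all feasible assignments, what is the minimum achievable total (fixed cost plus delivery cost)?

Open {Site 1, Site 2, Site 4}; cheapest assignment that respects the capacities:
  Site 1 (cap 18, load 13): Z1, Z5 — cost 5×6 + 8×2 = 46
  Site 2 (cap 16, load 12): Z3 — cost 12×8 = 96
  Site 4 (cap 23, load 19): Z2, Z4, Z6 — cost 11×3 + 2×7 + 6×10 = 107
  Shipping 249, fixed 407 → total 656.
  Any other capacity-feasible assignment to {Site 1, Site 2, Site 4} ships for at least 249.
Compare {Site 3, Site 4}: its best feasible assignment gives total 668.
Compare {Site 2, Site 3}: its best feasible assignment gives total 676.
Every other set of open sites that can feasibly serve all demand totals ≥ 668 even under its best assignment. Minimum: 656.

656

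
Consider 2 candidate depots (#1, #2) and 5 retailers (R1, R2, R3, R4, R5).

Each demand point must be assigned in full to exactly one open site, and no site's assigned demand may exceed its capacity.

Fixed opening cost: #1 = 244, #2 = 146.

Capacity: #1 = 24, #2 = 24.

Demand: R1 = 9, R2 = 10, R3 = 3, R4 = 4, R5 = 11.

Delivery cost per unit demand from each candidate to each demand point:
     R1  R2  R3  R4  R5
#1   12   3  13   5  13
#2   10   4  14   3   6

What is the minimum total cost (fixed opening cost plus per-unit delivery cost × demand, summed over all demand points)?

Open {#1, #2}; cheapest assignment that respects the capacities:
  #1 (cap 24, load 13): R2, R3 — cost 10×3 + 3×13 = 69
  #2 (cap 24, load 24): R1, R4, R5 — cost 9×10 + 4×3 + 11×6 = 168
  Shipping 237, fixed 390 → total 627.
  Any other capacity-feasible assignment to {#1, #2} ships for at least 237.
Total demand is 37 and no other set of sites has combined capacity ≥ 37, so {#1, #2} is the only feasible choice of open sites. Minimum: 627.

627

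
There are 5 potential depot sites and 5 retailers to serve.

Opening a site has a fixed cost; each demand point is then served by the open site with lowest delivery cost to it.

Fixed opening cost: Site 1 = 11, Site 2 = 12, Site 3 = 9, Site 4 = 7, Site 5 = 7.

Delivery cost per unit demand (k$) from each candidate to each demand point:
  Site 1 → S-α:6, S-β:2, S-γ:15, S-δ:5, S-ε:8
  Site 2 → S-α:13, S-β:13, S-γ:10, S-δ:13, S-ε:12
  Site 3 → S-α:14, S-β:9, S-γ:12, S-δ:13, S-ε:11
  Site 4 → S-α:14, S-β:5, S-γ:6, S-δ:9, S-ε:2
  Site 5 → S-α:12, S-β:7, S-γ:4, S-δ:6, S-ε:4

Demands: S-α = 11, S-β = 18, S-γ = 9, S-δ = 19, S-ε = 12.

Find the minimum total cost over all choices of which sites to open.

Open {Site 1, Site 4, Site 5}: assign each demand point to its cheapest open site.
  S-α→Site 1 11×6=66, S-β→Site 1 18×2=36, S-γ→Site 5 9×4=36, S-δ→Site 1 19×5=95, S-ε→Site 4 12×2=24
  delivery cost 257, fixed 25 → total 282.
Compare {Site 1, Site 3, Site 4, Site 5}: delivery cost 257 + fixed 34 = 291.
Compare {Site 1, Site 4}: delivery cost 275 + fixed 18 = 293.
Compare {Site 1, Site 2, Site 4, Site 5}: delivery cost 257 + fixed 37 = 294.
All other subsets cost ≥ 291. Minimum total cost: 282.

282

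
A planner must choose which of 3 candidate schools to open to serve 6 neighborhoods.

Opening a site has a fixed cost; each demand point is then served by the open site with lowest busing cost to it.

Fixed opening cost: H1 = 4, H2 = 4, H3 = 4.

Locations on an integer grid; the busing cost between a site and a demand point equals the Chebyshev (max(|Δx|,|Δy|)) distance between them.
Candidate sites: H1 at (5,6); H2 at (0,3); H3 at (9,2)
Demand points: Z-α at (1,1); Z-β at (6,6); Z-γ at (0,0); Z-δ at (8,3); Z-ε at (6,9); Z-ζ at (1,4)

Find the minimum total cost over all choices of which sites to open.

21

Open {H1, H2}: assign each demand point to its cheapest open site.
  Z-α→H2 2, Z-β→H1 1, Z-γ→H2 3, Z-δ→H1 3, Z-ε→H1 3, Z-ζ→H2 1
  busing cost 13, fixed 8 → total 21.
Compare {H1, H2, H3}: busing cost 11 + fixed 12 = 23.
Compare {H2, H3}: busing cost 17 + fixed 8 = 25.
Compare {H1}: busing cost 22 + fixed 4 = 26.
All other subsets cost ≥ 23. Minimum total cost: 21.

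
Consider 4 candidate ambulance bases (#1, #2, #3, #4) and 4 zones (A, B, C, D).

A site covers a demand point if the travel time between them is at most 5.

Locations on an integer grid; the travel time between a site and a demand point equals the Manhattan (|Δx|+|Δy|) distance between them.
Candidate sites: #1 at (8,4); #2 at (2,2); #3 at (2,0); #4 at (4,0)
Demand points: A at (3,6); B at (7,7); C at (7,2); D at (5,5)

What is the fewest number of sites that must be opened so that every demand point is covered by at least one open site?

Coverage sets (demand points within 5 of each site):
  #1: {B, C, D}
  #2: {A, C}
  #3: {}
  #4: {C}
No single site covers all 4 demand points.
But {#1, #2} covers everything, so the minimum is 2.

2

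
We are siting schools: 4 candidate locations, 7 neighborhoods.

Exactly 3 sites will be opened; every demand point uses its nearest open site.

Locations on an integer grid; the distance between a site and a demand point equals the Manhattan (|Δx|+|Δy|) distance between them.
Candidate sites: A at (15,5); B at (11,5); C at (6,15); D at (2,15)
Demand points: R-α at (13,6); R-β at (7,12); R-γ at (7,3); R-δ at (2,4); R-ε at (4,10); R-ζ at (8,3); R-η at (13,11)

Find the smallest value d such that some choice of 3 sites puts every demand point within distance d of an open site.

10

Open {A, B, C}.
  Farthest demand point is R-δ at distance 10 (to B); all others are ≤ 10.
With {A, B, D} the worst case is 10.
With {B, C, D} the worst case is 10.
No size-3 selection achieves below 10.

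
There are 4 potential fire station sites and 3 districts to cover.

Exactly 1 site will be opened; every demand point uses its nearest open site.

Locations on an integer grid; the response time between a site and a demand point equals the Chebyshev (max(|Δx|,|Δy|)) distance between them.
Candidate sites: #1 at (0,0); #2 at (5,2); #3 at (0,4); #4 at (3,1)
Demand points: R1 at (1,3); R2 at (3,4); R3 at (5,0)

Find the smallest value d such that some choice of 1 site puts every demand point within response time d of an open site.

Open {#4}.
  Farthest demand point is R2 at response time 3 (to #4); all others are ≤ 3.
With {#2} the worst case is 4.
With {#1} the worst case is 5.
No size-1 selection achieves below 3.

3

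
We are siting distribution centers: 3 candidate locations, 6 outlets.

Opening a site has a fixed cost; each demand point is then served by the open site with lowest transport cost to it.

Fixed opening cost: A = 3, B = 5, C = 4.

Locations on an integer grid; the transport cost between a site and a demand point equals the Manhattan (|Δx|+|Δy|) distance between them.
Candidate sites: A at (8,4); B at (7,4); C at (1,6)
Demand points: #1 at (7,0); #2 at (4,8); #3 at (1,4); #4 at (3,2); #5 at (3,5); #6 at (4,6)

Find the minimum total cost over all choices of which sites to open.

31

Open {A, C}: assign each demand point to its cheapest open site.
  #1→A 5, #2→C 5, #3→C 2, #4→C 6, #5→C 3, #6→C 3
  transport cost 24, fixed 7 → total 31.
Compare {B, C}: transport cost 23 + fixed 9 = 32.
Compare {C}: transport cost 31 + fixed 4 = 35.
Compare {A, B, C}: transport cost 23 + fixed 12 = 35.
All other subsets cost ≥ 32. Minimum total cost: 31.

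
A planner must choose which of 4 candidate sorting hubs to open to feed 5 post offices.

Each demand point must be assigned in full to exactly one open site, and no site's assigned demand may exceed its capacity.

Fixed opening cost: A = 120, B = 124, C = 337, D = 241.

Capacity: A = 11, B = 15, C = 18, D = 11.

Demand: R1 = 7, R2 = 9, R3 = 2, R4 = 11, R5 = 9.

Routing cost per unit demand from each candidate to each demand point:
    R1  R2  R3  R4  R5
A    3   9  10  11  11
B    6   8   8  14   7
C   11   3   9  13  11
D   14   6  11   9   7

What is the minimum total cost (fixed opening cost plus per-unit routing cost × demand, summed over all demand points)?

Open {A, B, C}; cheapest assignment that respects the capacities:
  A (cap 11, load 11): R4 — cost 11×11 = 121
  B (cap 15, load 11): R3, R5 — cost 2×8 + 9×7 = 79
  C (cap 18, load 16): R1, R2 — cost 7×11 + 9×3 = 104
  Shipping 304, fixed 581 → total 885.
  Any other capacity-feasible assignment to {A, B, C} ships for at least 304.
Compare {A, C, D}: its best feasible assignment gives total 964.
Compare {B, C, D}: its best feasible assignment gives total 984.
Every other set of open sites that can feasibly serve all demand totals ≥ 964 even under its best assignment. Minimum: 885.

885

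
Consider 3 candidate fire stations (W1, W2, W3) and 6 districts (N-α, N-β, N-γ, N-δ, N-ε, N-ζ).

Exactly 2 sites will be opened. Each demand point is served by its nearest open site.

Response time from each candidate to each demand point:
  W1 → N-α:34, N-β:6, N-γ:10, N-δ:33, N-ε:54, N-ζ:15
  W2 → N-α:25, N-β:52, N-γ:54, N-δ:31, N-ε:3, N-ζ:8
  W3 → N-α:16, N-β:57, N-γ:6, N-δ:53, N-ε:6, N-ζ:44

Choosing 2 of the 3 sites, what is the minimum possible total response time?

Open {W1, W3}.
  N-α→W3 16, N-β→W1 6, N-γ→W3 6, N-δ→W1 33, N-ε→W3 6, N-ζ→W1 15  ⇒ total 82.
Compare {W1, W2}: total 83.
Compare {W2, W3}: total 116.

82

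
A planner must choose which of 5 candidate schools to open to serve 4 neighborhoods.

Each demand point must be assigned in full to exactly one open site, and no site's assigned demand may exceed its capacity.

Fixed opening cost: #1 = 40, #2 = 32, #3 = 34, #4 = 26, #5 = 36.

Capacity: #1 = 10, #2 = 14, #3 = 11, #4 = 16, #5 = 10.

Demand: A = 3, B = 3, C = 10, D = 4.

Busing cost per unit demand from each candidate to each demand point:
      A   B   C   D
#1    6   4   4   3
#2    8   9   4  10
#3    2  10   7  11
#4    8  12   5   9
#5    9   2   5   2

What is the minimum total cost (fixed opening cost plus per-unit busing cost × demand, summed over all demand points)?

Open {#2, #5}; cheapest assignment that respects the capacities:
  #2 (cap 14, load 13): A, C — cost 3×8 + 10×4 = 64
  #5 (cap 10, load 7): B, D — cost 3×2 + 4×2 = 14
  Shipping 78, fixed 68 → total 146.
  Any other capacity-feasible assignment to {#2, #5} ships for at least 78.
Compare {#4, #5}: its best feasible assignment gives total 150.
Compare {#1, #2}: its best feasible assignment gives total 154.
Every other set of open sites that can feasibly serve all demand totals ≥ 150 even under its best assignment. Minimum: 146.

146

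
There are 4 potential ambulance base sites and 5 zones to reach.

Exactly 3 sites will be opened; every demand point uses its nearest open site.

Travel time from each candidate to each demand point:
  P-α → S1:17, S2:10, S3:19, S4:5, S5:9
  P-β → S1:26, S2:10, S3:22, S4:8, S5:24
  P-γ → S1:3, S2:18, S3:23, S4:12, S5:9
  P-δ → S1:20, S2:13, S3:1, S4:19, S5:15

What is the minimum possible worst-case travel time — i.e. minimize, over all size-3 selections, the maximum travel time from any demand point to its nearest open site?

Open {P-α, P-γ, P-δ}.
  Farthest demand point is S2 at travel time 10 (to P-α); all others are ≤ 10.
With {P-β, P-γ, P-δ} the worst case is 10.
With {P-α, P-β, P-δ} the worst case is 17.
No size-3 selection achieves below 10.

10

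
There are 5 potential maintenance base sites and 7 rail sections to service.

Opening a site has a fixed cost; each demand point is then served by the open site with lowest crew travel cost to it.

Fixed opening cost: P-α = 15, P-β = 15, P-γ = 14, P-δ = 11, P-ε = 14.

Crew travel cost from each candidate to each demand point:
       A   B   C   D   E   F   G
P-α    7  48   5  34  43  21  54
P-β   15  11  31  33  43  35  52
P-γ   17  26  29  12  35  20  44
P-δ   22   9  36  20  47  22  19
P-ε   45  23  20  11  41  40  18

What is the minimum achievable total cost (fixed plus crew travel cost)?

Open {P-α, P-γ, P-δ}: assign each demand point to its cheapest open site.
  A→P-α 7, B→P-δ 9, C→P-α 5, D→P-γ 12, E→P-γ 35, F→P-γ 20, G→P-δ 19
  crew travel cost 107, fixed 40 → total 147.
Compare {P-α, P-δ}: crew travel cost 124 + fixed 26 = 150.
Compare {P-α, P-δ, P-ε}: crew travel cost 112 + fixed 40 = 152.
Compare {P-α, P-ε}: crew travel cost 126 + fixed 29 = 155.
All other subsets cost ≥ 150. Minimum total cost: 147.

147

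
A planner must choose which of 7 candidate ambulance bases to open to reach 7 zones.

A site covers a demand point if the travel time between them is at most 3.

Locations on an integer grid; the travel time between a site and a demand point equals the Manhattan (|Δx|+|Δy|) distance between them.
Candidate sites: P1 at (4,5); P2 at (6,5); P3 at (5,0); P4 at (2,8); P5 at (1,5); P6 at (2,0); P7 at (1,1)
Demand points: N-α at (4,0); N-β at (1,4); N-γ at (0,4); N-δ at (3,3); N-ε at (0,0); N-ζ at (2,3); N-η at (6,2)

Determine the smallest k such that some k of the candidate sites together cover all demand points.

Coverage sets (demand points within 3 of each site):
  P1: {N-δ}
  P2: {N-η}
  P3: {N-α, N-η}
  P4: {}
  P5: {N-β, N-γ, N-ζ}
  P6: {N-α, N-ε, N-ζ}
  P7: {N-β, N-ε, N-ζ}
No 3 sites suffice: every size-3 union leaves at least one demand point uncovered.
But {P1, P2, P5, P6} covers everything, so the minimum is 4.

4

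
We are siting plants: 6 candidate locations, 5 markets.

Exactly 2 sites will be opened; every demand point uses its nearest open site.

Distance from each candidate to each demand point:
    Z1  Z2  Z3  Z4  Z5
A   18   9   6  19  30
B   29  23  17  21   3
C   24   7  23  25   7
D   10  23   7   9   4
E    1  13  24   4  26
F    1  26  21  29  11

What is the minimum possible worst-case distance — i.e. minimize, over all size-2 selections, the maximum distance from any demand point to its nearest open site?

Open {A, D}.
  Farthest demand point is Z1 at distance 10 (to D); all others are ≤ 10.
With {C, D} the worst case is 10.
With {D, E} the worst case is 13.
No size-2 selection achieves below 10.

10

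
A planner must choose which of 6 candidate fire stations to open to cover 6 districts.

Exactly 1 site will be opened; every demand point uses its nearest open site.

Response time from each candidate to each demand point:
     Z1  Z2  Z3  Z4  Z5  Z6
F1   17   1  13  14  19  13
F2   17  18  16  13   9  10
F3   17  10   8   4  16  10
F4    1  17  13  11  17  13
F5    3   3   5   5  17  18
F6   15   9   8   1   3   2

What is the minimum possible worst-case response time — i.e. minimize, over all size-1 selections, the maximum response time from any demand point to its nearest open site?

15

Open {F6}.
  Farthest demand point is Z1 at response time 15 (to F6); all others are ≤ 15.
With {F3} the worst case is 17.
With {F4} the worst case is 17.
No size-1 selection achieves below 15.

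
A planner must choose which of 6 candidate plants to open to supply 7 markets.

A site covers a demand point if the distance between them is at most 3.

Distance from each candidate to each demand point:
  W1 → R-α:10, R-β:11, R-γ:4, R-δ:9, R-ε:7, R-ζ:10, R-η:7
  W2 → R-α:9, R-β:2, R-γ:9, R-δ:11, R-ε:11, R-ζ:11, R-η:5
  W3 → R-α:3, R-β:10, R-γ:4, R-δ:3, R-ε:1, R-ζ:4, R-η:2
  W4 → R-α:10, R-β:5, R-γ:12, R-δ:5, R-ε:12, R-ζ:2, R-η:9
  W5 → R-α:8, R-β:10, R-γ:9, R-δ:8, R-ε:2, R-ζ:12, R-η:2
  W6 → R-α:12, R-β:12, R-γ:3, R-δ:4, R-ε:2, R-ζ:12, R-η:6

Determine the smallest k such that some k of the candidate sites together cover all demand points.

Coverage sets (demand points within 3 of each site):
  W1: {}
  W2: {R-β}
  W3: {R-α, R-δ, R-ε, R-η}
  W4: {R-ζ}
  W5: {R-ε, R-η}
  W6: {R-γ, R-ε}
No 3 sites suffice: every size-3 union leaves at least one demand point uncovered.
But {W2, W3, W4, W6} covers everything, so the minimum is 4.

4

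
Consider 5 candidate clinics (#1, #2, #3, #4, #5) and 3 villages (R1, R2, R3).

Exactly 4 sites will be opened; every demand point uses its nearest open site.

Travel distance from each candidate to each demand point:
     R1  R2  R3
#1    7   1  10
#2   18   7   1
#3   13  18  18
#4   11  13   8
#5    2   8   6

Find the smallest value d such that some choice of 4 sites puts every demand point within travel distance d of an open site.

2

Open {#1, #2, #3, #5}.
  Farthest demand point is R1 at travel distance 2 (to #5); all others are ≤ 2.
With {#1, #2, #4, #5} the worst case is 2.
With {#1, #3, #4, #5} the worst case is 6.
No size-4 selection achieves below 2.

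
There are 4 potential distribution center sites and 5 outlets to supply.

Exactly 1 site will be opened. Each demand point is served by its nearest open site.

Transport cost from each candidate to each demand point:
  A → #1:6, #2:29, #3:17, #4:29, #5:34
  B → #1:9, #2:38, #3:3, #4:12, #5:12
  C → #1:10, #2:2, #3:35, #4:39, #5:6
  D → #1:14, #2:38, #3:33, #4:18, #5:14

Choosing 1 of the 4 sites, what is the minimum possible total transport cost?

74

Open {B}.
  #1→B 9, #2→B 38, #3→B 3, #4→B 12, #5→B 12  ⇒ total 74.
Compare {C}: total 92.
Compare {A}: total 115.
No size-1 selection does better; minimum is 74.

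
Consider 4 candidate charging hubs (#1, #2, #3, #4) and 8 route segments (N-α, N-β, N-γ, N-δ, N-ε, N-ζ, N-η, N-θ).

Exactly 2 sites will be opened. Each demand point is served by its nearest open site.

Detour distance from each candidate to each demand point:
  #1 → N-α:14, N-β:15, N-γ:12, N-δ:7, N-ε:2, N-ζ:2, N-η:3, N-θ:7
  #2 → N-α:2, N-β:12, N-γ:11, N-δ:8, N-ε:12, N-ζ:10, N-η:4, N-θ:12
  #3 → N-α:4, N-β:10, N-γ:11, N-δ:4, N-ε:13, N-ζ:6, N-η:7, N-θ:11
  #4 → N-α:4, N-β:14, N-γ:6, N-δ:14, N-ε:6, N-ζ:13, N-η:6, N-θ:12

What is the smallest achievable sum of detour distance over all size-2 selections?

43

Open {#1, #3}.
  N-α→#3 4, N-β→#3 10, N-γ→#3 11, N-δ→#3 4, N-ε→#1 2, N-ζ→#1 2, N-η→#1 3, N-θ→#1 7  ⇒ total 43.
Compare {#1, #4}: total 45.
Compare {#1, #2}: total 46.
No size-2 selection does better; minimum is 43.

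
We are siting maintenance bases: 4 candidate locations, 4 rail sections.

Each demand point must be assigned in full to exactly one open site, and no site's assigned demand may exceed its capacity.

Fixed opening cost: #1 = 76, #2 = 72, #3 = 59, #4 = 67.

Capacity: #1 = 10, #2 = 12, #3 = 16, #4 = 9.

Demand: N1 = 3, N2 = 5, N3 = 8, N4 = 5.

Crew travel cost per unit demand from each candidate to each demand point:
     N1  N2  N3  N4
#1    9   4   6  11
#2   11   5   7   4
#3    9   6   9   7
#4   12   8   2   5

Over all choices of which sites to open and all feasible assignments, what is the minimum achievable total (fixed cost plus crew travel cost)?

234

Open {#3, #4}; cheapest assignment that respects the capacities:
  #3 (cap 16, load 13): N1, N2, N4 — cost 3×9 + 5×6 + 5×7 = 92
  #4 (cap 9, load 8): N3 — cost 8×2 = 16
  Shipping 108, fixed 126 → total 234.
  Any other capacity-feasible assignment to {#3, #4} ships for at least 108.
Compare {#1, #3}: its best feasible assignment gives total 275.
Compare {#2, #3}: its best feasible assignment gives total 275.
Every other set of open sites that can feasibly serve all demand totals ≥ 275 even under its best assignment. Minimum: 234.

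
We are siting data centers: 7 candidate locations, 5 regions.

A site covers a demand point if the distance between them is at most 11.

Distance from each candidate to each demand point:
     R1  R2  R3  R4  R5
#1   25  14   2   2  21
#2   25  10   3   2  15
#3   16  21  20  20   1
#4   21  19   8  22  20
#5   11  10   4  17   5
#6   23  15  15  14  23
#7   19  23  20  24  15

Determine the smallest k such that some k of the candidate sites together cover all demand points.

Coverage sets (demand points within 11 of each site):
  #1: {R3, R4}
  #2: {R2, R3, R4}
  #3: {R5}
  #4: {R3}
  #5: {R1, R2, R3, R5}
  #6: {}
  #7: {}
No single site covers all 5 demand points.
But {#1, #5} covers everything, so the minimum is 2.

2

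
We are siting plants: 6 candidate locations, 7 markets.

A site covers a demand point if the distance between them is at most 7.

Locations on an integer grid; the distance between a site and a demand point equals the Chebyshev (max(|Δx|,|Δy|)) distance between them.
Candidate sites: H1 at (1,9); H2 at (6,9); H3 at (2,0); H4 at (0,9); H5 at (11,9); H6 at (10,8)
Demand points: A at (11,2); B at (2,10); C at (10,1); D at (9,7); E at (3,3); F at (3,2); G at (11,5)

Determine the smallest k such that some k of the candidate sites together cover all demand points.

2

Coverage sets (demand points within 7 of each site):
  H1: {B, E, F}
  H2: {A, B, D, E, F, G}
  H3: {D, E, F}
  H4: {B, E, F}
  H5: {A, D, G}
  H6: {A, C, D, E, F, G}
No single site covers all 7 demand points.
But {H1, H6} covers everything, so the minimum is 2.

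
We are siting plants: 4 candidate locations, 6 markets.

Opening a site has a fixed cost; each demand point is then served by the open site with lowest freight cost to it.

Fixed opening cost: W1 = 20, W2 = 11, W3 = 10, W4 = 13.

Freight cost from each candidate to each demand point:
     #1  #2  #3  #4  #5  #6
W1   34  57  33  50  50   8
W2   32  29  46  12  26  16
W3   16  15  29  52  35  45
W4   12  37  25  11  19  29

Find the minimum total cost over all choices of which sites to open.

132

Open {W2, W3, W4}: assign each demand point to its cheapest open site.
  #1→W4 12, #2→W3 15, #3→W4 25, #4→W4 11, #5→W4 19, #6→W2 16
  freight cost 98, fixed 34 → total 132.
Compare {W1, W3, W4}: freight cost 90 + fixed 43 = 133.
Compare {W3, W4}: freight cost 111 + fixed 23 = 134.
Compare {W2, W3}: freight cost 114 + fixed 21 = 135.
All other subsets cost ≥ 133. Minimum total cost: 132.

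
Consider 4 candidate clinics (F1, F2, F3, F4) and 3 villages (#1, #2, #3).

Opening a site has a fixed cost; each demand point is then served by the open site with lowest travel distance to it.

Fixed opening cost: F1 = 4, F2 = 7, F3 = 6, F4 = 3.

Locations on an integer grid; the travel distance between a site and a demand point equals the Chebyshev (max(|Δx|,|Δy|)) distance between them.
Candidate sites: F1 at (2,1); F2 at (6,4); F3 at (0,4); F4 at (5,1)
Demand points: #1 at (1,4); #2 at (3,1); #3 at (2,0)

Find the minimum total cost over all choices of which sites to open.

Open {F1}: assign each demand point to its cheapest open site.
  #1→F1 3, #2→F1 1, #3→F1 1
  travel distance 5, fixed 4 → total 9.
Compare {F4}: travel distance 9 + fixed 3 = 12.
Compare {F1, F4}: travel distance 5 + fixed 7 = 12.
Compare {F1, F3}: travel distance 3 + fixed 10 = 13.
All other subsets cost ≥ 12. Minimum total cost: 9.

9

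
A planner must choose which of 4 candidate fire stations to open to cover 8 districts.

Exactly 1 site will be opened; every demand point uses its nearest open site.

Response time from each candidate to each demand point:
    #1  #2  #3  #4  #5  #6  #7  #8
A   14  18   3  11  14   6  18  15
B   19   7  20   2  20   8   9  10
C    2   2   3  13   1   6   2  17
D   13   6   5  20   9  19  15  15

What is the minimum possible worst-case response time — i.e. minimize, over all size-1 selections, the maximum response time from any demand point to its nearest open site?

17

Open {C}.
  Farthest demand point is #8 at response time 17 (to C); all others are ≤ 17.
With {A} the worst case is 18.
With {B} the worst case is 20.
No size-1 selection achieves below 17.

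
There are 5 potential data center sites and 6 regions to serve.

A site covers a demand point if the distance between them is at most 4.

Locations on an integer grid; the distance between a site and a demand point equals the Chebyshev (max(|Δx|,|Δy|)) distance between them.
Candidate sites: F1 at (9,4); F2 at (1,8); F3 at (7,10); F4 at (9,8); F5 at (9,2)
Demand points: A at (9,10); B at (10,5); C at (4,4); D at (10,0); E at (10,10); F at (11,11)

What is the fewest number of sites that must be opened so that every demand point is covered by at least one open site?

3

Coverage sets (demand points within 4 of each site):
  F1: {B, D}
  F2: {C}
  F3: {A, E, F}
  F4: {A, B, E, F}
  F5: {B, D}
No 2 sites suffice: every size-2 union leaves at least one demand point uncovered.
But {F1, F2, F3} covers everything, so the minimum is 3.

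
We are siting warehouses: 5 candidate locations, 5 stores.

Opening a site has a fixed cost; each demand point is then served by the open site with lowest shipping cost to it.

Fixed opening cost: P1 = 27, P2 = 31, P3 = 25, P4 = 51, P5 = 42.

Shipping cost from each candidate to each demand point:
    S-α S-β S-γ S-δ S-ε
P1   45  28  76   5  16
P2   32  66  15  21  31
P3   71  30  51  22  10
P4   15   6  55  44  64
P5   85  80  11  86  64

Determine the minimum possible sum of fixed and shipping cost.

Open {P1, P2}: assign each demand point to its cheapest open site.
  S-α→P2 32, S-β→P1 28, S-γ→P2 15, S-δ→P1 5, S-ε→P1 16
  shipping cost 96, fixed 58 → total 154.
Compare {P2, P3}: shipping cost 108 + fixed 56 = 164.
Compare {P1, P2, P4}: shipping cost 57 + fixed 109 = 166.
Compare {P2, P4}: shipping cost 88 + fixed 82 = 170.
All other subsets cost ≥ 164. Minimum total cost: 154.

154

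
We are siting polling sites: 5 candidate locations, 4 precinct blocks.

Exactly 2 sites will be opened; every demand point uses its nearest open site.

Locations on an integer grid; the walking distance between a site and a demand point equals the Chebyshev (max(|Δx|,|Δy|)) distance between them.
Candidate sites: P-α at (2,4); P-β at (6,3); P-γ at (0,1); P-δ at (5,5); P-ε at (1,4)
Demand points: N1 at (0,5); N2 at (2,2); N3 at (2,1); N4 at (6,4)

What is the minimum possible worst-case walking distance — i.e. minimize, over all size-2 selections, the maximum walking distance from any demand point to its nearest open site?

3

Open {P-α, P-β}.
  Farthest demand point is N3 at walking distance 3 (to P-α); all others are ≤ 3.
With {P-α, P-δ} the worst case is 3.
With {P-β, P-ε} the worst case is 3.
No size-2 selection achieves below 3.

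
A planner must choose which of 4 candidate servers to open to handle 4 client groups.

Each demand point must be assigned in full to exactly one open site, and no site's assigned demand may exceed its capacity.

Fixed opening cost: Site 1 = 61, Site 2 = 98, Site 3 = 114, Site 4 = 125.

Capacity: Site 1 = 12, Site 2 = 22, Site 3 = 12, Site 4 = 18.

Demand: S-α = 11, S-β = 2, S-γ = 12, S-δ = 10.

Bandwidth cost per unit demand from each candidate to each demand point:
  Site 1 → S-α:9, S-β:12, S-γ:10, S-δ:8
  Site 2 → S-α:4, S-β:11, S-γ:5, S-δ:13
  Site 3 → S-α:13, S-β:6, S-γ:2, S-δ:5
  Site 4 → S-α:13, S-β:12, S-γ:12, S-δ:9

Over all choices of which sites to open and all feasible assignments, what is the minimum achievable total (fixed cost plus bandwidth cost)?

443

Open {Site 1, Site 2, Site 3}; cheapest assignment that respects the capacities:
  Site 1 (cap 12, load 10): S-δ — cost 10×8 = 80
  Site 2 (cap 22, load 13): S-α, S-β — cost 11×4 + 2×11 = 66
  Site 3 (cap 12, load 12): S-γ — cost 12×2 = 24
  Shipping 170, fixed 273 → total 443.
  Any other capacity-feasible assignment to {Site 1, Site 2, Site 3} ships for at least 170.
Compare {Site 2, Site 3, Site 4}: its best feasible assignment gives total 517.
Compare {Site 1, Site 3, Site 4}: its best feasible assignment gives total 537.
Every other set of open sites that can feasibly serve all demand totals ≥ 517 even under its best assignment. Minimum: 443.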